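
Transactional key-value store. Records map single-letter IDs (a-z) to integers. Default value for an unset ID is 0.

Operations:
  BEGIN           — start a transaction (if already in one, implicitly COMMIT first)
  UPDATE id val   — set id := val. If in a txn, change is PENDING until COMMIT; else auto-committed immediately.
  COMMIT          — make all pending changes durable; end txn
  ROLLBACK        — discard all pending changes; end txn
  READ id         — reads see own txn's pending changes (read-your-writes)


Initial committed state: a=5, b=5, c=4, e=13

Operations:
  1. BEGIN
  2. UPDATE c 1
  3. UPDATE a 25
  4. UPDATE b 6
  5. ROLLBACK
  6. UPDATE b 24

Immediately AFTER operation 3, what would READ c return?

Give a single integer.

Initial committed: {a=5, b=5, c=4, e=13}
Op 1: BEGIN: in_txn=True, pending={}
Op 2: UPDATE c=1 (pending; pending now {c=1})
Op 3: UPDATE a=25 (pending; pending now {a=25, c=1})
After op 3: visible(c) = 1 (pending={a=25, c=1}, committed={a=5, b=5, c=4, e=13})

Answer: 1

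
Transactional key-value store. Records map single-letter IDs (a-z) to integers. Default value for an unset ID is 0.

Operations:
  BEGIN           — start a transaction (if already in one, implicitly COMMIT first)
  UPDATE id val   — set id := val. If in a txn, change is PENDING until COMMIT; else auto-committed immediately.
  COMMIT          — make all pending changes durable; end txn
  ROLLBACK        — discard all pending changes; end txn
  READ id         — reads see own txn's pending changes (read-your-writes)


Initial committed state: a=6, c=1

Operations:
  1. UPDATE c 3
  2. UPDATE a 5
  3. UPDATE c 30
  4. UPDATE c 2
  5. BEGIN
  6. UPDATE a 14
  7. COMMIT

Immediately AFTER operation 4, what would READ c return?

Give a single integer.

Initial committed: {a=6, c=1}
Op 1: UPDATE c=3 (auto-commit; committed c=3)
Op 2: UPDATE a=5 (auto-commit; committed a=5)
Op 3: UPDATE c=30 (auto-commit; committed c=30)
Op 4: UPDATE c=2 (auto-commit; committed c=2)
After op 4: visible(c) = 2 (pending={}, committed={a=5, c=2})

Answer: 2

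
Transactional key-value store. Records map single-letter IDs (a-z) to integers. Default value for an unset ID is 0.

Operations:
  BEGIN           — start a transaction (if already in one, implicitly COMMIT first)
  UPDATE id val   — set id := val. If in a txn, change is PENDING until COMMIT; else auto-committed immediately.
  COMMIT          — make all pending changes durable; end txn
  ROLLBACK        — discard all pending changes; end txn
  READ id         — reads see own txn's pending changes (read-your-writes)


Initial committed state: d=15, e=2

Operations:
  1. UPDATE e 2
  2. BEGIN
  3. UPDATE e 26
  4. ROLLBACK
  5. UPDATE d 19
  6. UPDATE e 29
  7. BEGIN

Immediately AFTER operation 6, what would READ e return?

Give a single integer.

Answer: 29

Derivation:
Initial committed: {d=15, e=2}
Op 1: UPDATE e=2 (auto-commit; committed e=2)
Op 2: BEGIN: in_txn=True, pending={}
Op 3: UPDATE e=26 (pending; pending now {e=26})
Op 4: ROLLBACK: discarded pending ['e']; in_txn=False
Op 5: UPDATE d=19 (auto-commit; committed d=19)
Op 6: UPDATE e=29 (auto-commit; committed e=29)
After op 6: visible(e) = 29 (pending={}, committed={d=19, e=29})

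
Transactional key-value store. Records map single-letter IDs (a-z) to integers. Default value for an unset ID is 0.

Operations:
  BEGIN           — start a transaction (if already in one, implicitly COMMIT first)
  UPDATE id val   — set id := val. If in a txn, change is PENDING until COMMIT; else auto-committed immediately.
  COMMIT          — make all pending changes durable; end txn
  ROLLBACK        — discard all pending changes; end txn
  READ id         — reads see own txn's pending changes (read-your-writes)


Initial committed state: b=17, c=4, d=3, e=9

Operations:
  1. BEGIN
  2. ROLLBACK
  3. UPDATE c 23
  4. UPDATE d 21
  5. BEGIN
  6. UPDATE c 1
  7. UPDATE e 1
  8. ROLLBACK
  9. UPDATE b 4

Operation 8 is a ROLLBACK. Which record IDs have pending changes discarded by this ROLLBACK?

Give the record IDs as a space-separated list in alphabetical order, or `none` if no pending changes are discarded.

Answer: c e

Derivation:
Initial committed: {b=17, c=4, d=3, e=9}
Op 1: BEGIN: in_txn=True, pending={}
Op 2: ROLLBACK: discarded pending []; in_txn=False
Op 3: UPDATE c=23 (auto-commit; committed c=23)
Op 4: UPDATE d=21 (auto-commit; committed d=21)
Op 5: BEGIN: in_txn=True, pending={}
Op 6: UPDATE c=1 (pending; pending now {c=1})
Op 7: UPDATE e=1 (pending; pending now {c=1, e=1})
Op 8: ROLLBACK: discarded pending ['c', 'e']; in_txn=False
Op 9: UPDATE b=4 (auto-commit; committed b=4)
ROLLBACK at op 8 discards: ['c', 'e']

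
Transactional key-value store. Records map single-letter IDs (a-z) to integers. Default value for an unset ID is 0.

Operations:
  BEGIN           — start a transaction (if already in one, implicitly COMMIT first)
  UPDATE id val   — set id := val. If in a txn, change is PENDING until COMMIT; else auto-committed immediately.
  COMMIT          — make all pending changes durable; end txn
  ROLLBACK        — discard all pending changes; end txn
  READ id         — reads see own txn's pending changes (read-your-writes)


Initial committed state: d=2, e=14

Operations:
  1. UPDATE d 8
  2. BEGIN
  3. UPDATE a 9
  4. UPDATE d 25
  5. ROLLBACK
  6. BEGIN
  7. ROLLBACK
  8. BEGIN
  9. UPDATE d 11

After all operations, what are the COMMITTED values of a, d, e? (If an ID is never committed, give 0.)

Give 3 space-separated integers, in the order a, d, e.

Initial committed: {d=2, e=14}
Op 1: UPDATE d=8 (auto-commit; committed d=8)
Op 2: BEGIN: in_txn=True, pending={}
Op 3: UPDATE a=9 (pending; pending now {a=9})
Op 4: UPDATE d=25 (pending; pending now {a=9, d=25})
Op 5: ROLLBACK: discarded pending ['a', 'd']; in_txn=False
Op 6: BEGIN: in_txn=True, pending={}
Op 7: ROLLBACK: discarded pending []; in_txn=False
Op 8: BEGIN: in_txn=True, pending={}
Op 9: UPDATE d=11 (pending; pending now {d=11})
Final committed: {d=8, e=14}

Answer: 0 8 14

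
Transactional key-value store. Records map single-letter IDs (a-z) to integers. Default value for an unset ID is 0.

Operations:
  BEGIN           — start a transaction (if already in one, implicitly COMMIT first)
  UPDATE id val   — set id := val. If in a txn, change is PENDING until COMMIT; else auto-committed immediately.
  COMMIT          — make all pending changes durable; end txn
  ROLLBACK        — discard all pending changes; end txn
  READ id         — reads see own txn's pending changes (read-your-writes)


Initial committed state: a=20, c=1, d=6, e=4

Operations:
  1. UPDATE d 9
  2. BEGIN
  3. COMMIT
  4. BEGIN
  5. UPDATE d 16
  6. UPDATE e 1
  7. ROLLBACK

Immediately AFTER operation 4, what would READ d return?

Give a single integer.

Answer: 9

Derivation:
Initial committed: {a=20, c=1, d=6, e=4}
Op 1: UPDATE d=9 (auto-commit; committed d=9)
Op 2: BEGIN: in_txn=True, pending={}
Op 3: COMMIT: merged [] into committed; committed now {a=20, c=1, d=9, e=4}
Op 4: BEGIN: in_txn=True, pending={}
After op 4: visible(d) = 9 (pending={}, committed={a=20, c=1, d=9, e=4})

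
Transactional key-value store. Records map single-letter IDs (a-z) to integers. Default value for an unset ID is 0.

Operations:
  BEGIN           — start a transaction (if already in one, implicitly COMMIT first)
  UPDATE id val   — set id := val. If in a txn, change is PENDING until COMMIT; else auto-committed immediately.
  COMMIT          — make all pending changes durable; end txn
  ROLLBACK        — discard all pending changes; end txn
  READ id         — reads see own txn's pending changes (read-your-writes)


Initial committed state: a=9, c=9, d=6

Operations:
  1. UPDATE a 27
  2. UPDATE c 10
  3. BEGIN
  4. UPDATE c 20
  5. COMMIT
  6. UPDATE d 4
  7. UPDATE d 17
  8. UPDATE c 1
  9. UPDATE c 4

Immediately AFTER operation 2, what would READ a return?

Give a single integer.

Answer: 27

Derivation:
Initial committed: {a=9, c=9, d=6}
Op 1: UPDATE a=27 (auto-commit; committed a=27)
Op 2: UPDATE c=10 (auto-commit; committed c=10)
After op 2: visible(a) = 27 (pending={}, committed={a=27, c=10, d=6})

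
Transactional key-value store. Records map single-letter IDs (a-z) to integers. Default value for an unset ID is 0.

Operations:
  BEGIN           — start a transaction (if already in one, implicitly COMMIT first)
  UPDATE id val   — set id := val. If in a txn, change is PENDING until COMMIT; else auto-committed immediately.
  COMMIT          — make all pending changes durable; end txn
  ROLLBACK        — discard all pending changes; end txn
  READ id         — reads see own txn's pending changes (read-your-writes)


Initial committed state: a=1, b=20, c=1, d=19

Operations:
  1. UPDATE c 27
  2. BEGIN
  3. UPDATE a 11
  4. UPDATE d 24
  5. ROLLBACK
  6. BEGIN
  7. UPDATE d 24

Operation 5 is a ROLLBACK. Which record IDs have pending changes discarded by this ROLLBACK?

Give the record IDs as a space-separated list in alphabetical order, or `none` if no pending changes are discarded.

Answer: a d

Derivation:
Initial committed: {a=1, b=20, c=1, d=19}
Op 1: UPDATE c=27 (auto-commit; committed c=27)
Op 2: BEGIN: in_txn=True, pending={}
Op 3: UPDATE a=11 (pending; pending now {a=11})
Op 4: UPDATE d=24 (pending; pending now {a=11, d=24})
Op 5: ROLLBACK: discarded pending ['a', 'd']; in_txn=False
Op 6: BEGIN: in_txn=True, pending={}
Op 7: UPDATE d=24 (pending; pending now {d=24})
ROLLBACK at op 5 discards: ['a', 'd']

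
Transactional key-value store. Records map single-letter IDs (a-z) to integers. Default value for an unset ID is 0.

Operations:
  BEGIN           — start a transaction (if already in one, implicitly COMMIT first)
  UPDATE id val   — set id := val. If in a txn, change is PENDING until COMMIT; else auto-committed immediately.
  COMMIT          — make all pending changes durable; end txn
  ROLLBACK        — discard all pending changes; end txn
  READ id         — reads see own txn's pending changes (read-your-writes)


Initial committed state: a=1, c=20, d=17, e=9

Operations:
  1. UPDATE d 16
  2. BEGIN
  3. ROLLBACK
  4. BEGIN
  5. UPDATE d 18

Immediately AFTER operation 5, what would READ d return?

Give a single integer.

Initial committed: {a=1, c=20, d=17, e=9}
Op 1: UPDATE d=16 (auto-commit; committed d=16)
Op 2: BEGIN: in_txn=True, pending={}
Op 3: ROLLBACK: discarded pending []; in_txn=False
Op 4: BEGIN: in_txn=True, pending={}
Op 5: UPDATE d=18 (pending; pending now {d=18})
After op 5: visible(d) = 18 (pending={d=18}, committed={a=1, c=20, d=16, e=9})

Answer: 18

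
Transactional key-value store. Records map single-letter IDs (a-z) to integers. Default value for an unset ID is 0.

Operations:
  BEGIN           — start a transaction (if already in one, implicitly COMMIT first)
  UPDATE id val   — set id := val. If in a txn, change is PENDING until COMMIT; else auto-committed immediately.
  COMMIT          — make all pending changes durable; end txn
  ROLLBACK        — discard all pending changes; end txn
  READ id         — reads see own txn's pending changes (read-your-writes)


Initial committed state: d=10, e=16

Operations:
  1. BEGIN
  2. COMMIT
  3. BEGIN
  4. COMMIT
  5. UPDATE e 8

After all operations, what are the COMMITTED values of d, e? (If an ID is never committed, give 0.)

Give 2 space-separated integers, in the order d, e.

Initial committed: {d=10, e=16}
Op 1: BEGIN: in_txn=True, pending={}
Op 2: COMMIT: merged [] into committed; committed now {d=10, e=16}
Op 3: BEGIN: in_txn=True, pending={}
Op 4: COMMIT: merged [] into committed; committed now {d=10, e=16}
Op 5: UPDATE e=8 (auto-commit; committed e=8)
Final committed: {d=10, e=8}

Answer: 10 8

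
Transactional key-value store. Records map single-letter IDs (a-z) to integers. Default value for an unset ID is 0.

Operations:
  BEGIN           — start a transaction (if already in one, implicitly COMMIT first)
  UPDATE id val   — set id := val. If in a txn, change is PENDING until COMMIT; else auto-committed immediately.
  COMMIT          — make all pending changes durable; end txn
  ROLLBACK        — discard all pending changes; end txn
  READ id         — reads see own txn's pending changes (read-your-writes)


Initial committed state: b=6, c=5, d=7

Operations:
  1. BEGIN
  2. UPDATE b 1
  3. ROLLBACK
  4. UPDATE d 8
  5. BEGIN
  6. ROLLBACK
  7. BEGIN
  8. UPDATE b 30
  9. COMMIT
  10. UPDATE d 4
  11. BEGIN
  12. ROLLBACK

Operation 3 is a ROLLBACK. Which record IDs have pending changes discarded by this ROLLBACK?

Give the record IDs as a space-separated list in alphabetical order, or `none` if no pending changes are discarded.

Initial committed: {b=6, c=5, d=7}
Op 1: BEGIN: in_txn=True, pending={}
Op 2: UPDATE b=1 (pending; pending now {b=1})
Op 3: ROLLBACK: discarded pending ['b']; in_txn=False
Op 4: UPDATE d=8 (auto-commit; committed d=8)
Op 5: BEGIN: in_txn=True, pending={}
Op 6: ROLLBACK: discarded pending []; in_txn=False
Op 7: BEGIN: in_txn=True, pending={}
Op 8: UPDATE b=30 (pending; pending now {b=30})
Op 9: COMMIT: merged ['b'] into committed; committed now {b=30, c=5, d=8}
Op 10: UPDATE d=4 (auto-commit; committed d=4)
Op 11: BEGIN: in_txn=True, pending={}
Op 12: ROLLBACK: discarded pending []; in_txn=False
ROLLBACK at op 3 discards: ['b']

Answer: b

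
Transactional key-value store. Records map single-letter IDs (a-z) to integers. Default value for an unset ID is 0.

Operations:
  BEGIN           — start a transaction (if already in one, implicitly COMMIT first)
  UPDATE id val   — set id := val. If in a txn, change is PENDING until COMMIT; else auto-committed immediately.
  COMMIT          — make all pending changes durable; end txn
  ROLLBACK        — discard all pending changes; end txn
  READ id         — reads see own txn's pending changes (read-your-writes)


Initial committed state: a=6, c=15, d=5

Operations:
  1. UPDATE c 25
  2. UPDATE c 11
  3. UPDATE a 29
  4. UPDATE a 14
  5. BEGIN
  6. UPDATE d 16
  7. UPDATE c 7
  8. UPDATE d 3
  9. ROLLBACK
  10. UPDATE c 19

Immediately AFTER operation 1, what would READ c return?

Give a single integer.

Initial committed: {a=6, c=15, d=5}
Op 1: UPDATE c=25 (auto-commit; committed c=25)
After op 1: visible(c) = 25 (pending={}, committed={a=6, c=25, d=5})

Answer: 25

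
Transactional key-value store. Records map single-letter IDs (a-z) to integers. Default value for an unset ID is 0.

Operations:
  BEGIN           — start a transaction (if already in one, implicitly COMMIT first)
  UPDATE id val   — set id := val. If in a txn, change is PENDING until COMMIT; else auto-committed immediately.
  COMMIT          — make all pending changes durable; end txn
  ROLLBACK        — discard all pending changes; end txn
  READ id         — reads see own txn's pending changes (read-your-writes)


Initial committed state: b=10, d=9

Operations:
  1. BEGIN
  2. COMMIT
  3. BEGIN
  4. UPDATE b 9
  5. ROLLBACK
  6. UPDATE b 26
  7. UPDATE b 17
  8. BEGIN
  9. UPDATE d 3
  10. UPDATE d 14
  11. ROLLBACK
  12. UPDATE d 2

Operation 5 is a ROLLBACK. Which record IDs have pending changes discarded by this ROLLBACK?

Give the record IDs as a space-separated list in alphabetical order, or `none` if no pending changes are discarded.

Initial committed: {b=10, d=9}
Op 1: BEGIN: in_txn=True, pending={}
Op 2: COMMIT: merged [] into committed; committed now {b=10, d=9}
Op 3: BEGIN: in_txn=True, pending={}
Op 4: UPDATE b=9 (pending; pending now {b=9})
Op 5: ROLLBACK: discarded pending ['b']; in_txn=False
Op 6: UPDATE b=26 (auto-commit; committed b=26)
Op 7: UPDATE b=17 (auto-commit; committed b=17)
Op 8: BEGIN: in_txn=True, pending={}
Op 9: UPDATE d=3 (pending; pending now {d=3})
Op 10: UPDATE d=14 (pending; pending now {d=14})
Op 11: ROLLBACK: discarded pending ['d']; in_txn=False
Op 12: UPDATE d=2 (auto-commit; committed d=2)
ROLLBACK at op 5 discards: ['b']

Answer: b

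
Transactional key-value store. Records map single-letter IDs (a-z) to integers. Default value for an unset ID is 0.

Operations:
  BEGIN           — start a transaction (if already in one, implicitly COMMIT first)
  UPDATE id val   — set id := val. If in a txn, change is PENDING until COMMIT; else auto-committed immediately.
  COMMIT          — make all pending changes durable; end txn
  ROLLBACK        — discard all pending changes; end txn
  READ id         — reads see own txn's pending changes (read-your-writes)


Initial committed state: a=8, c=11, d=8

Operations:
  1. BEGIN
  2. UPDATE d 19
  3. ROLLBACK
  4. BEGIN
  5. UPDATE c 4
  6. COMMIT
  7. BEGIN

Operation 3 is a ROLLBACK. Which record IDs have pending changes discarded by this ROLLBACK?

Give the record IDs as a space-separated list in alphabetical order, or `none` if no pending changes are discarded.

Answer: d

Derivation:
Initial committed: {a=8, c=11, d=8}
Op 1: BEGIN: in_txn=True, pending={}
Op 2: UPDATE d=19 (pending; pending now {d=19})
Op 3: ROLLBACK: discarded pending ['d']; in_txn=False
Op 4: BEGIN: in_txn=True, pending={}
Op 5: UPDATE c=4 (pending; pending now {c=4})
Op 6: COMMIT: merged ['c'] into committed; committed now {a=8, c=4, d=8}
Op 7: BEGIN: in_txn=True, pending={}
ROLLBACK at op 3 discards: ['d']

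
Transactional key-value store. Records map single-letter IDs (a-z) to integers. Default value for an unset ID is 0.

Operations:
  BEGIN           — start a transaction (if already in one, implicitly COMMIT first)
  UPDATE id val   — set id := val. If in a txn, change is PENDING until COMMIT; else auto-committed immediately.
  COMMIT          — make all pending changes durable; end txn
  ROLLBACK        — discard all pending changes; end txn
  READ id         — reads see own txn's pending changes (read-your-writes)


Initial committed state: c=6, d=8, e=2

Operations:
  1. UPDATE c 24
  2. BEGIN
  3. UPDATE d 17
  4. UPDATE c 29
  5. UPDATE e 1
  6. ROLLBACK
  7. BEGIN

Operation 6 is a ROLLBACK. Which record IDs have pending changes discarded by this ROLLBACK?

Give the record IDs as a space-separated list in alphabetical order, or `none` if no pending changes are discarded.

Answer: c d e

Derivation:
Initial committed: {c=6, d=8, e=2}
Op 1: UPDATE c=24 (auto-commit; committed c=24)
Op 2: BEGIN: in_txn=True, pending={}
Op 3: UPDATE d=17 (pending; pending now {d=17})
Op 4: UPDATE c=29 (pending; pending now {c=29, d=17})
Op 5: UPDATE e=1 (pending; pending now {c=29, d=17, e=1})
Op 6: ROLLBACK: discarded pending ['c', 'd', 'e']; in_txn=False
Op 7: BEGIN: in_txn=True, pending={}
ROLLBACK at op 6 discards: ['c', 'd', 'e']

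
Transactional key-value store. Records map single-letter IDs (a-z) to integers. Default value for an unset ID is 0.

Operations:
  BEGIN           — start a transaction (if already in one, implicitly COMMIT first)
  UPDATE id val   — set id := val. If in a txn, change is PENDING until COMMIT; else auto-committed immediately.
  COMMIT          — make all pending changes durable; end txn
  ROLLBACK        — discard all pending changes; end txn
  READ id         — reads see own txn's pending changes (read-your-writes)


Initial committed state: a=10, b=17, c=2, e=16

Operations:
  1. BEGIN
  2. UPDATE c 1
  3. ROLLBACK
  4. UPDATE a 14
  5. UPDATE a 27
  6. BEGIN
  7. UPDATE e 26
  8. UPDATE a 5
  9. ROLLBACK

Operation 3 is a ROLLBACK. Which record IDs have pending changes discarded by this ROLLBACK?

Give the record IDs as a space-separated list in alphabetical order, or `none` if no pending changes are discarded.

Initial committed: {a=10, b=17, c=2, e=16}
Op 1: BEGIN: in_txn=True, pending={}
Op 2: UPDATE c=1 (pending; pending now {c=1})
Op 3: ROLLBACK: discarded pending ['c']; in_txn=False
Op 4: UPDATE a=14 (auto-commit; committed a=14)
Op 5: UPDATE a=27 (auto-commit; committed a=27)
Op 6: BEGIN: in_txn=True, pending={}
Op 7: UPDATE e=26 (pending; pending now {e=26})
Op 8: UPDATE a=5 (pending; pending now {a=5, e=26})
Op 9: ROLLBACK: discarded pending ['a', 'e']; in_txn=False
ROLLBACK at op 3 discards: ['c']

Answer: c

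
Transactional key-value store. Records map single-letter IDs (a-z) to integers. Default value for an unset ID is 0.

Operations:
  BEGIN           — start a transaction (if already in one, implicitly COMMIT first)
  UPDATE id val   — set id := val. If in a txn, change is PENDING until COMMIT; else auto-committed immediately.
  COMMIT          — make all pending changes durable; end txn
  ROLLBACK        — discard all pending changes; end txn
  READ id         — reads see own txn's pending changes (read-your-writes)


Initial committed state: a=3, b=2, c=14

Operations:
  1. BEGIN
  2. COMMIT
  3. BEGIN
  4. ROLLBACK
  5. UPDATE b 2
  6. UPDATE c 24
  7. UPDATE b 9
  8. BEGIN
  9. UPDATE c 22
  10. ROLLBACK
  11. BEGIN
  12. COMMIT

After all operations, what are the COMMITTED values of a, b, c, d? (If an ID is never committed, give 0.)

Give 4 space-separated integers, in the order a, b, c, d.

Initial committed: {a=3, b=2, c=14}
Op 1: BEGIN: in_txn=True, pending={}
Op 2: COMMIT: merged [] into committed; committed now {a=3, b=2, c=14}
Op 3: BEGIN: in_txn=True, pending={}
Op 4: ROLLBACK: discarded pending []; in_txn=False
Op 5: UPDATE b=2 (auto-commit; committed b=2)
Op 6: UPDATE c=24 (auto-commit; committed c=24)
Op 7: UPDATE b=9 (auto-commit; committed b=9)
Op 8: BEGIN: in_txn=True, pending={}
Op 9: UPDATE c=22 (pending; pending now {c=22})
Op 10: ROLLBACK: discarded pending ['c']; in_txn=False
Op 11: BEGIN: in_txn=True, pending={}
Op 12: COMMIT: merged [] into committed; committed now {a=3, b=9, c=24}
Final committed: {a=3, b=9, c=24}

Answer: 3 9 24 0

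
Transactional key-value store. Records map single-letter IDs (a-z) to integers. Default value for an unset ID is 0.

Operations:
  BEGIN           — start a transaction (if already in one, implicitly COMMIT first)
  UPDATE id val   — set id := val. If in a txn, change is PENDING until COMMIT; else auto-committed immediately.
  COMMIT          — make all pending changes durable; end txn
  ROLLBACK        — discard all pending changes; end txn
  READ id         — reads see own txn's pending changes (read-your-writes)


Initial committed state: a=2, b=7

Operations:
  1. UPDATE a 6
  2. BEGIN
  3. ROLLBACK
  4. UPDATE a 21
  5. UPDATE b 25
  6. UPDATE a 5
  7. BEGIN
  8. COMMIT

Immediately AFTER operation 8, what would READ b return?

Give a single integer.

Initial committed: {a=2, b=7}
Op 1: UPDATE a=6 (auto-commit; committed a=6)
Op 2: BEGIN: in_txn=True, pending={}
Op 3: ROLLBACK: discarded pending []; in_txn=False
Op 4: UPDATE a=21 (auto-commit; committed a=21)
Op 5: UPDATE b=25 (auto-commit; committed b=25)
Op 6: UPDATE a=5 (auto-commit; committed a=5)
Op 7: BEGIN: in_txn=True, pending={}
Op 8: COMMIT: merged [] into committed; committed now {a=5, b=25}
After op 8: visible(b) = 25 (pending={}, committed={a=5, b=25})

Answer: 25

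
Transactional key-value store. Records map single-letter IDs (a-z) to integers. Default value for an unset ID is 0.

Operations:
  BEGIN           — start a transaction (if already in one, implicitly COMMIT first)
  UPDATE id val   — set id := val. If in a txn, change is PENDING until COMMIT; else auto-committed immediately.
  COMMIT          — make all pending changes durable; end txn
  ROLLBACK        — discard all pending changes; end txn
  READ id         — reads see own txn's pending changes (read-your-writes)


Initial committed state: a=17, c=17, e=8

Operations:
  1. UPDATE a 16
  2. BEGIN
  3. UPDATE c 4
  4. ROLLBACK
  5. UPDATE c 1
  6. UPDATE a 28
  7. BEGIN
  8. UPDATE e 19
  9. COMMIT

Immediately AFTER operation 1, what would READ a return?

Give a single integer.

Initial committed: {a=17, c=17, e=8}
Op 1: UPDATE a=16 (auto-commit; committed a=16)
After op 1: visible(a) = 16 (pending={}, committed={a=16, c=17, e=8})

Answer: 16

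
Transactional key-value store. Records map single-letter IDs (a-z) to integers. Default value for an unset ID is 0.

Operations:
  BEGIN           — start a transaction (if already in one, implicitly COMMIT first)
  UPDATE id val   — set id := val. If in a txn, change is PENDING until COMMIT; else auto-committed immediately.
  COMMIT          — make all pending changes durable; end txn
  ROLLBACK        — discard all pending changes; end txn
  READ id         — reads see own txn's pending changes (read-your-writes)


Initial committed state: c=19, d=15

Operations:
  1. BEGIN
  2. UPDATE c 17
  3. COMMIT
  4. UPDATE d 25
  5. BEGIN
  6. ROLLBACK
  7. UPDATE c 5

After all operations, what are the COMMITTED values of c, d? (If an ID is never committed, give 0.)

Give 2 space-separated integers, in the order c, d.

Initial committed: {c=19, d=15}
Op 1: BEGIN: in_txn=True, pending={}
Op 2: UPDATE c=17 (pending; pending now {c=17})
Op 3: COMMIT: merged ['c'] into committed; committed now {c=17, d=15}
Op 4: UPDATE d=25 (auto-commit; committed d=25)
Op 5: BEGIN: in_txn=True, pending={}
Op 6: ROLLBACK: discarded pending []; in_txn=False
Op 7: UPDATE c=5 (auto-commit; committed c=5)
Final committed: {c=5, d=25}

Answer: 5 25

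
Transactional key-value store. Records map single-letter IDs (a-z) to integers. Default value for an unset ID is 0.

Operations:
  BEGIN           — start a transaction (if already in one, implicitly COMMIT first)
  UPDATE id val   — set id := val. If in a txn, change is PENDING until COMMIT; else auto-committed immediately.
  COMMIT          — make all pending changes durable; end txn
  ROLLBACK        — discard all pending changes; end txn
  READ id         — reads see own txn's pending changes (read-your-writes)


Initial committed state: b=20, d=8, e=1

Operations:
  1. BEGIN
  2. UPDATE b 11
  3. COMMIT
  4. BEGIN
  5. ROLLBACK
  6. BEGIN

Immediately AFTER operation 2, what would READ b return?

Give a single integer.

Answer: 11

Derivation:
Initial committed: {b=20, d=8, e=1}
Op 1: BEGIN: in_txn=True, pending={}
Op 2: UPDATE b=11 (pending; pending now {b=11})
After op 2: visible(b) = 11 (pending={b=11}, committed={b=20, d=8, e=1})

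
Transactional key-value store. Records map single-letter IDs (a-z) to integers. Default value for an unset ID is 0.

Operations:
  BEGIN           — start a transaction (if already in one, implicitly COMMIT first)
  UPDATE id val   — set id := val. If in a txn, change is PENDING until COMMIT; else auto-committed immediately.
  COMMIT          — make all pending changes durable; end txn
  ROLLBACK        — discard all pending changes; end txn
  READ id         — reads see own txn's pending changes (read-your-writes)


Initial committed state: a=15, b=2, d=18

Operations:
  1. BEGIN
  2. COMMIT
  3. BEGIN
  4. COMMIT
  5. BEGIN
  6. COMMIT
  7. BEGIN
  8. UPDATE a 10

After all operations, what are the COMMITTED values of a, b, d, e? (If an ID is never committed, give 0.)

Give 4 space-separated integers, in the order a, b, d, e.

Answer: 15 2 18 0

Derivation:
Initial committed: {a=15, b=2, d=18}
Op 1: BEGIN: in_txn=True, pending={}
Op 2: COMMIT: merged [] into committed; committed now {a=15, b=2, d=18}
Op 3: BEGIN: in_txn=True, pending={}
Op 4: COMMIT: merged [] into committed; committed now {a=15, b=2, d=18}
Op 5: BEGIN: in_txn=True, pending={}
Op 6: COMMIT: merged [] into committed; committed now {a=15, b=2, d=18}
Op 7: BEGIN: in_txn=True, pending={}
Op 8: UPDATE a=10 (pending; pending now {a=10})
Final committed: {a=15, b=2, d=18}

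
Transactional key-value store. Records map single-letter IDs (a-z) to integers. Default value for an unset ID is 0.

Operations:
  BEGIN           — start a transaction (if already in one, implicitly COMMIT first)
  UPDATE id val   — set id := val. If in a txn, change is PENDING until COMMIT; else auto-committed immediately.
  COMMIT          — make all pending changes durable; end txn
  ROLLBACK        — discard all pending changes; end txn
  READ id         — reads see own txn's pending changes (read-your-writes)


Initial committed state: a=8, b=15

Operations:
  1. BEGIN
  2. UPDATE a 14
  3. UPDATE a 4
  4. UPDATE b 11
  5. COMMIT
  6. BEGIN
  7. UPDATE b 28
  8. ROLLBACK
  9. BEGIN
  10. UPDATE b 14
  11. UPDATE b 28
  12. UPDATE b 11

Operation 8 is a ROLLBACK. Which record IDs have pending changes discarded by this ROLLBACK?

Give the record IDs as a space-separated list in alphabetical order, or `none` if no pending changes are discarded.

Initial committed: {a=8, b=15}
Op 1: BEGIN: in_txn=True, pending={}
Op 2: UPDATE a=14 (pending; pending now {a=14})
Op 3: UPDATE a=4 (pending; pending now {a=4})
Op 4: UPDATE b=11 (pending; pending now {a=4, b=11})
Op 5: COMMIT: merged ['a', 'b'] into committed; committed now {a=4, b=11}
Op 6: BEGIN: in_txn=True, pending={}
Op 7: UPDATE b=28 (pending; pending now {b=28})
Op 8: ROLLBACK: discarded pending ['b']; in_txn=False
Op 9: BEGIN: in_txn=True, pending={}
Op 10: UPDATE b=14 (pending; pending now {b=14})
Op 11: UPDATE b=28 (pending; pending now {b=28})
Op 12: UPDATE b=11 (pending; pending now {b=11})
ROLLBACK at op 8 discards: ['b']

Answer: b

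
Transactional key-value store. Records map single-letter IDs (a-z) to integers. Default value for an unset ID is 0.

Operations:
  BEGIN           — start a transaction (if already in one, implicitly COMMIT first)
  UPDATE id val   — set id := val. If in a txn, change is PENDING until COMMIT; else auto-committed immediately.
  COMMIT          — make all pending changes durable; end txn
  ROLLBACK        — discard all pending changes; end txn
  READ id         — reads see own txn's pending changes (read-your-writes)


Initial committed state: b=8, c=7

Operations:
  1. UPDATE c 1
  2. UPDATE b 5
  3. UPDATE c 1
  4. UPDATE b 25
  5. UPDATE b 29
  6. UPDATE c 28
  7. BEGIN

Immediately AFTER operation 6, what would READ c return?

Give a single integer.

Answer: 28

Derivation:
Initial committed: {b=8, c=7}
Op 1: UPDATE c=1 (auto-commit; committed c=1)
Op 2: UPDATE b=5 (auto-commit; committed b=5)
Op 3: UPDATE c=1 (auto-commit; committed c=1)
Op 4: UPDATE b=25 (auto-commit; committed b=25)
Op 5: UPDATE b=29 (auto-commit; committed b=29)
Op 6: UPDATE c=28 (auto-commit; committed c=28)
After op 6: visible(c) = 28 (pending={}, committed={b=29, c=28})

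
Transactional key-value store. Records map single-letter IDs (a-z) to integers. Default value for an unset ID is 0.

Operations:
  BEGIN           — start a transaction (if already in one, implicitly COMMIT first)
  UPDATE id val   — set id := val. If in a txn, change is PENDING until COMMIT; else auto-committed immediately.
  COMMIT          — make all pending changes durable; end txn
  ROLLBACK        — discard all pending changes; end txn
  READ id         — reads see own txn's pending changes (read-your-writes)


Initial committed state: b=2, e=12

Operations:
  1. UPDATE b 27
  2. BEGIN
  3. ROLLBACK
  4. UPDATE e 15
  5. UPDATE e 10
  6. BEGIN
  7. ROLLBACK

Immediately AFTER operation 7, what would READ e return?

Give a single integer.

Initial committed: {b=2, e=12}
Op 1: UPDATE b=27 (auto-commit; committed b=27)
Op 2: BEGIN: in_txn=True, pending={}
Op 3: ROLLBACK: discarded pending []; in_txn=False
Op 4: UPDATE e=15 (auto-commit; committed e=15)
Op 5: UPDATE e=10 (auto-commit; committed e=10)
Op 6: BEGIN: in_txn=True, pending={}
Op 7: ROLLBACK: discarded pending []; in_txn=False
After op 7: visible(e) = 10 (pending={}, committed={b=27, e=10})

Answer: 10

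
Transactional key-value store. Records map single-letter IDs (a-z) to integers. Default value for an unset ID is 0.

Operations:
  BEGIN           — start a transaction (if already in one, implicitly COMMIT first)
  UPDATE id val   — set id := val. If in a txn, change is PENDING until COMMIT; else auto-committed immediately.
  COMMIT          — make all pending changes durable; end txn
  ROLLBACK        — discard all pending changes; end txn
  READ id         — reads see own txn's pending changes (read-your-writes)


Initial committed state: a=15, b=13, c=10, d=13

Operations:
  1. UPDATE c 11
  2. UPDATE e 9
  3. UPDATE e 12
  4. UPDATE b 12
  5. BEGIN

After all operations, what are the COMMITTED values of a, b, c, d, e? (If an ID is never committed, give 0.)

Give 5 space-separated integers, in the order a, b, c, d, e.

Answer: 15 12 11 13 12

Derivation:
Initial committed: {a=15, b=13, c=10, d=13}
Op 1: UPDATE c=11 (auto-commit; committed c=11)
Op 2: UPDATE e=9 (auto-commit; committed e=9)
Op 3: UPDATE e=12 (auto-commit; committed e=12)
Op 4: UPDATE b=12 (auto-commit; committed b=12)
Op 5: BEGIN: in_txn=True, pending={}
Final committed: {a=15, b=12, c=11, d=13, e=12}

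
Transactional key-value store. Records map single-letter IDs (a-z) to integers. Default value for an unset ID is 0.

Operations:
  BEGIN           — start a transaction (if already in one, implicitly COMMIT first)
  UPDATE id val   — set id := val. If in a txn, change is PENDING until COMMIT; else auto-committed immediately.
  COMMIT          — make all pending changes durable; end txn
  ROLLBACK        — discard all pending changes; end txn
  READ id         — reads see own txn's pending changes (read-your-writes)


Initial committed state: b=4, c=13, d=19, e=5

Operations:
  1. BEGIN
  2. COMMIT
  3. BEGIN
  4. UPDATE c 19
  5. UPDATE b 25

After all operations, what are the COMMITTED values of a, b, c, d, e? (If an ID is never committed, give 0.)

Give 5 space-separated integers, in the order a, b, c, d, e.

Initial committed: {b=4, c=13, d=19, e=5}
Op 1: BEGIN: in_txn=True, pending={}
Op 2: COMMIT: merged [] into committed; committed now {b=4, c=13, d=19, e=5}
Op 3: BEGIN: in_txn=True, pending={}
Op 4: UPDATE c=19 (pending; pending now {c=19})
Op 5: UPDATE b=25 (pending; pending now {b=25, c=19})
Final committed: {b=4, c=13, d=19, e=5}

Answer: 0 4 13 19 5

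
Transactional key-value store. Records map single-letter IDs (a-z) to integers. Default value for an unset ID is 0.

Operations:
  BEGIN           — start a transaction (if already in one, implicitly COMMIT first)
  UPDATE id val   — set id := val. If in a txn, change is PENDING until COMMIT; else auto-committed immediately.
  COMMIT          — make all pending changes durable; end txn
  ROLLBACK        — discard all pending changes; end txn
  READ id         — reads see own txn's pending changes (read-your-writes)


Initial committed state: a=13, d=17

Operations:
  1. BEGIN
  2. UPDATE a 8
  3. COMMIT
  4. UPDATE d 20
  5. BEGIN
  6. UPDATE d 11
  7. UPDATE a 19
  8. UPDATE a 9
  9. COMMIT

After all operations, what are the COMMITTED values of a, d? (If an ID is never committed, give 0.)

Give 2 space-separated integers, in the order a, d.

Initial committed: {a=13, d=17}
Op 1: BEGIN: in_txn=True, pending={}
Op 2: UPDATE a=8 (pending; pending now {a=8})
Op 3: COMMIT: merged ['a'] into committed; committed now {a=8, d=17}
Op 4: UPDATE d=20 (auto-commit; committed d=20)
Op 5: BEGIN: in_txn=True, pending={}
Op 6: UPDATE d=11 (pending; pending now {d=11})
Op 7: UPDATE a=19 (pending; pending now {a=19, d=11})
Op 8: UPDATE a=9 (pending; pending now {a=9, d=11})
Op 9: COMMIT: merged ['a', 'd'] into committed; committed now {a=9, d=11}
Final committed: {a=9, d=11}

Answer: 9 11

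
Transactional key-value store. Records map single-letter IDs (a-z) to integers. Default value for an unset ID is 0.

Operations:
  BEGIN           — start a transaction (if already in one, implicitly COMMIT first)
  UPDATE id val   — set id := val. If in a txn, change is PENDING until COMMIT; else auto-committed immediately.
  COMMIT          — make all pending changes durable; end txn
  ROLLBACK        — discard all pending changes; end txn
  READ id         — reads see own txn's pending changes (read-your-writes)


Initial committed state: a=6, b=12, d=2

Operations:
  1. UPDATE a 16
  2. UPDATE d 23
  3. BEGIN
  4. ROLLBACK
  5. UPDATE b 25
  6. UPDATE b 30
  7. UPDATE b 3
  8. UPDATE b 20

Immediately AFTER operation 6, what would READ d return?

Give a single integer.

Answer: 23

Derivation:
Initial committed: {a=6, b=12, d=2}
Op 1: UPDATE a=16 (auto-commit; committed a=16)
Op 2: UPDATE d=23 (auto-commit; committed d=23)
Op 3: BEGIN: in_txn=True, pending={}
Op 4: ROLLBACK: discarded pending []; in_txn=False
Op 5: UPDATE b=25 (auto-commit; committed b=25)
Op 6: UPDATE b=30 (auto-commit; committed b=30)
After op 6: visible(d) = 23 (pending={}, committed={a=16, b=30, d=23})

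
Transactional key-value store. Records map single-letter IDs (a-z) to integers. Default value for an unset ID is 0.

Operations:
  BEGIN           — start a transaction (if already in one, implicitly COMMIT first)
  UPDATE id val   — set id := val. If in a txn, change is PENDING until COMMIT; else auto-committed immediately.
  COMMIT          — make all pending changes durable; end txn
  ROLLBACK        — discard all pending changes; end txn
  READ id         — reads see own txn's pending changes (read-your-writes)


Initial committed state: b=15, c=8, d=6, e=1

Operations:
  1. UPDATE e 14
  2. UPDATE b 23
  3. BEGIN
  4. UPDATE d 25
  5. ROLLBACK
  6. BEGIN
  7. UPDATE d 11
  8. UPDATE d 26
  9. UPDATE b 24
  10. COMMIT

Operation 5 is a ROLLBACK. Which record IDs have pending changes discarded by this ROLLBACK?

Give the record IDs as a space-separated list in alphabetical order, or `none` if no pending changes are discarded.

Answer: d

Derivation:
Initial committed: {b=15, c=8, d=6, e=1}
Op 1: UPDATE e=14 (auto-commit; committed e=14)
Op 2: UPDATE b=23 (auto-commit; committed b=23)
Op 3: BEGIN: in_txn=True, pending={}
Op 4: UPDATE d=25 (pending; pending now {d=25})
Op 5: ROLLBACK: discarded pending ['d']; in_txn=False
Op 6: BEGIN: in_txn=True, pending={}
Op 7: UPDATE d=11 (pending; pending now {d=11})
Op 8: UPDATE d=26 (pending; pending now {d=26})
Op 9: UPDATE b=24 (pending; pending now {b=24, d=26})
Op 10: COMMIT: merged ['b', 'd'] into committed; committed now {b=24, c=8, d=26, e=14}
ROLLBACK at op 5 discards: ['d']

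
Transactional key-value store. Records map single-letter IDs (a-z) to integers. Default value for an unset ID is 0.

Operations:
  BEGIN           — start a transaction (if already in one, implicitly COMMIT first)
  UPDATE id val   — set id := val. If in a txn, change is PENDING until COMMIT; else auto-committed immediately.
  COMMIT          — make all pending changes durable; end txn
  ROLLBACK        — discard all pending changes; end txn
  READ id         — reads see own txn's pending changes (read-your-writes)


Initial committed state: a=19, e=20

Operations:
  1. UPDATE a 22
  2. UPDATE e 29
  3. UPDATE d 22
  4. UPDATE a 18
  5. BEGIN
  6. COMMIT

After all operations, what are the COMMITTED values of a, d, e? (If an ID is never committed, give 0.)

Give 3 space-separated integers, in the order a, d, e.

Initial committed: {a=19, e=20}
Op 1: UPDATE a=22 (auto-commit; committed a=22)
Op 2: UPDATE e=29 (auto-commit; committed e=29)
Op 3: UPDATE d=22 (auto-commit; committed d=22)
Op 4: UPDATE a=18 (auto-commit; committed a=18)
Op 5: BEGIN: in_txn=True, pending={}
Op 6: COMMIT: merged [] into committed; committed now {a=18, d=22, e=29}
Final committed: {a=18, d=22, e=29}

Answer: 18 22 29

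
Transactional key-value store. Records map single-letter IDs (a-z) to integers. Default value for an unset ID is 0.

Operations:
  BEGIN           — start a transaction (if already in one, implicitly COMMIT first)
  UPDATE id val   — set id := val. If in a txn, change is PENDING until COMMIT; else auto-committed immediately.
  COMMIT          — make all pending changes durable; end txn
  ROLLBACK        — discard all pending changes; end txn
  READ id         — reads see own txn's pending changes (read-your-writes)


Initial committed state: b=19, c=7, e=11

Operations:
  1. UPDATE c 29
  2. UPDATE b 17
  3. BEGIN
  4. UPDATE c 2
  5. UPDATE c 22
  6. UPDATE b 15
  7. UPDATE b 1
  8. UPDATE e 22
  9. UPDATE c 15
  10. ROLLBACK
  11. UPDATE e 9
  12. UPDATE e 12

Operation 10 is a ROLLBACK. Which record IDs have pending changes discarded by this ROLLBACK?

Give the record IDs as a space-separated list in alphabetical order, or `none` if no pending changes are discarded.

Answer: b c e

Derivation:
Initial committed: {b=19, c=7, e=11}
Op 1: UPDATE c=29 (auto-commit; committed c=29)
Op 2: UPDATE b=17 (auto-commit; committed b=17)
Op 3: BEGIN: in_txn=True, pending={}
Op 4: UPDATE c=2 (pending; pending now {c=2})
Op 5: UPDATE c=22 (pending; pending now {c=22})
Op 6: UPDATE b=15 (pending; pending now {b=15, c=22})
Op 7: UPDATE b=1 (pending; pending now {b=1, c=22})
Op 8: UPDATE e=22 (pending; pending now {b=1, c=22, e=22})
Op 9: UPDATE c=15 (pending; pending now {b=1, c=15, e=22})
Op 10: ROLLBACK: discarded pending ['b', 'c', 'e']; in_txn=False
Op 11: UPDATE e=9 (auto-commit; committed e=9)
Op 12: UPDATE e=12 (auto-commit; committed e=12)
ROLLBACK at op 10 discards: ['b', 'c', 'e']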